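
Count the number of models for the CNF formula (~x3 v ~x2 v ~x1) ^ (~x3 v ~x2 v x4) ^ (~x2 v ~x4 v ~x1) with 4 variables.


Enumerate all 16 truth assignments over 4 variables.
Test each against every clause.
Satisfying assignments found: 12.

12


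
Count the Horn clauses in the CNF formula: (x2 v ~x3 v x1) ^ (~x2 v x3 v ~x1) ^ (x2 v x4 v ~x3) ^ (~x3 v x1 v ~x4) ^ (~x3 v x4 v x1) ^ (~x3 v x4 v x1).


A Horn clause has at most one positive literal.
Clause 1: 2 positive lit(s) -> not Horn
Clause 2: 1 positive lit(s) -> Horn
Clause 3: 2 positive lit(s) -> not Horn
Clause 4: 1 positive lit(s) -> Horn
Clause 5: 2 positive lit(s) -> not Horn
Clause 6: 2 positive lit(s) -> not Horn
Total Horn clauses = 2.

2


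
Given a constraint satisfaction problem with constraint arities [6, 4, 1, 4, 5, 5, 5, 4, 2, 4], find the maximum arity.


The arities are: 6, 4, 1, 4, 5, 5, 5, 4, 2, 4.
Scan for the maximum value.
Maximum arity = 6.

6


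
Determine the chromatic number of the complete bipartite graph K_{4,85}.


K_{4,85} is bipartite by definition: the two parts are independent sets, with every edge crossing between them.
Color all vertices in one part with color 1 and all vertices in the other part with color 2.
Since the graph has at least one edge, one color does not suffice.
Chromatic number = 2.

2


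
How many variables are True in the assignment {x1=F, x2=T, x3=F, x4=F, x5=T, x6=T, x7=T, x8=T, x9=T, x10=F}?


The weight is the number of variables assigned True.
True variables: x2, x5, x6, x7, x8, x9.
Weight = 6.

6


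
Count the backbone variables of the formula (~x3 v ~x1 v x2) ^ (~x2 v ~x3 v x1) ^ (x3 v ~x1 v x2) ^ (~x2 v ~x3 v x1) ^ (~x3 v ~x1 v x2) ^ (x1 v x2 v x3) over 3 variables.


Find all satisfying assignments: 4 model(s).
Check which variables have the same value in every model.
No variable is fixed across all models.
Backbone size = 0.

0


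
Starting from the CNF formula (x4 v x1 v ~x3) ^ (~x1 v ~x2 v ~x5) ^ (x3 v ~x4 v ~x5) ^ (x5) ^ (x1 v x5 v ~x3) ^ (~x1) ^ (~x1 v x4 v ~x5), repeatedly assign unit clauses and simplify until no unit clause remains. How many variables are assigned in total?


Unit propagation repeatedly assigns the literal in any unit clause, then simplifies.
Assignments in order: x5 = T, x1 = F.
No further unit clauses remain.
Total variables assigned = 2.

2


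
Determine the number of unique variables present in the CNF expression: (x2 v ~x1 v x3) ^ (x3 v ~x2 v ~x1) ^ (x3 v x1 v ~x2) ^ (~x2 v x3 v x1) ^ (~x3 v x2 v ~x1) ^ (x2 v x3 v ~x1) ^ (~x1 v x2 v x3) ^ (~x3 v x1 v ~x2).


Identify each distinct variable in the formula.
Variables found: x1, x2, x3.
Total distinct variables = 3.

3


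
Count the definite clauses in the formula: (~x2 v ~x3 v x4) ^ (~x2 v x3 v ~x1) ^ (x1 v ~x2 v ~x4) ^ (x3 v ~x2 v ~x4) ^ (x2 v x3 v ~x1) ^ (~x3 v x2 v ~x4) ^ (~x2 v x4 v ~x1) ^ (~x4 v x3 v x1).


A definite clause has exactly one positive literal.
Clause 1: 1 positive -> definite
Clause 2: 1 positive -> definite
Clause 3: 1 positive -> definite
Clause 4: 1 positive -> definite
Clause 5: 2 positive -> not definite
Clause 6: 1 positive -> definite
Clause 7: 1 positive -> definite
Clause 8: 2 positive -> not definite
Definite clause count = 6.

6


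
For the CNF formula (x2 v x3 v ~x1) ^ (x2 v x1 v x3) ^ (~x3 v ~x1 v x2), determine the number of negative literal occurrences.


Scan each clause for negated literals.
Clause 1: 1 negative; Clause 2: 0 negative; Clause 3: 2 negative.
Total negative literal occurrences = 3.

3


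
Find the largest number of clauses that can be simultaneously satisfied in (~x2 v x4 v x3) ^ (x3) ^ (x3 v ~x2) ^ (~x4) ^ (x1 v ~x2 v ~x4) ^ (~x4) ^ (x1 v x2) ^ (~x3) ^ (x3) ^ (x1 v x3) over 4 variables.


Enumerate all 16 truth assignments.
For each, count how many of the 10 clauses are satisfied.
The formula is not fully satisfiable, so the maximum is below 10.
Maximum simultaneously satisfiable clauses = 9.

9


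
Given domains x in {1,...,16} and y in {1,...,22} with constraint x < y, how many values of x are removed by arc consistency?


For the constraint x < y, x needs a supporting value in y's domain.
x can be at most 21 (one less than y's maximum).
Valid x values from domain: 16 out of 16.
Pruned = 16 - 16 = 0.

0


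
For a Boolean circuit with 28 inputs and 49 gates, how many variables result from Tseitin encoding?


The Tseitin transformation introduces one auxiliary variable per gate.
Total variables = inputs + gates = 28 + 49 = 77.

77


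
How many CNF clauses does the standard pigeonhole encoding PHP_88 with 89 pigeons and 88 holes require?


The PHP encoding has two parts:
1) At-least-one-hole clauses: 89 (one per pigeon, each with 88 literals).
2) At-most-one-pigeon-per-hole clauses: 88 holes * C(89,2) = 88 * 3916 = 344608.
Total clauses = 89 + 344608 = 344697.

344697


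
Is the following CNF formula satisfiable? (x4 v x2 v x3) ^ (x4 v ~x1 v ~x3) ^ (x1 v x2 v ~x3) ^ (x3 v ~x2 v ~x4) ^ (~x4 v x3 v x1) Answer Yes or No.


Check all 16 possible truth assignments.
Number of satisfying assignments found: 7.
The formula is satisfiable.

Yes


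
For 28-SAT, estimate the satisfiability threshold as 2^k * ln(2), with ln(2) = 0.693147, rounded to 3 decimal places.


Using the asymptotic formula: threshold ~ 2^k * ln(2).
2^28 = 268435456.
268435456 * 0.693147 = 186065231.02.

186065231.02


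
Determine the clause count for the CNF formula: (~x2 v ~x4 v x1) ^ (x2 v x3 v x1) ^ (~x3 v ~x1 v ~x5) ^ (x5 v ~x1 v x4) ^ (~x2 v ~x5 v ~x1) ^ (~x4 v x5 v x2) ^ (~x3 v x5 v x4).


Each group enclosed in parentheses joined by ^ is one clause.
Counting the conjuncts: 7 clauses.

7


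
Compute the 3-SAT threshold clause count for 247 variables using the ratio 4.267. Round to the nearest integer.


The 3-SAT phase transition occurs at approximately 4.267 clauses per variable.
m = 4.267 * 247 = 1053.949.
Rounded to nearest integer: 1054.

1054


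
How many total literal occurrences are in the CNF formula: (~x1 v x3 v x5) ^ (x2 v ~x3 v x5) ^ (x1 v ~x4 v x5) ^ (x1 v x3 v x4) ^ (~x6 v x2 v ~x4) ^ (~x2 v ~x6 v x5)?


Clause lengths: 3, 3, 3, 3, 3, 3.
Sum = 3 + 3 + 3 + 3 + 3 + 3 = 18.

18


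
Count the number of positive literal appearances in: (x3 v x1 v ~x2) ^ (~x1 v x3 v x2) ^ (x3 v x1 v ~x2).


Scan each clause for unnegated literals.
Clause 1: 2 positive; Clause 2: 2 positive; Clause 3: 2 positive.
Total positive literal occurrences = 6.

6


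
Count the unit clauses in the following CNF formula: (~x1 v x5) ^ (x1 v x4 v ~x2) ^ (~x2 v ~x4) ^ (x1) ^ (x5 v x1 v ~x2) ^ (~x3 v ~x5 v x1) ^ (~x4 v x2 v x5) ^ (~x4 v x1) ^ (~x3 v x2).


A unit clause contains exactly one literal.
Unit clauses found: (x1).
Count = 1.

1


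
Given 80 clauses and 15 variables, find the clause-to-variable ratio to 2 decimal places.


Clause-to-variable ratio = clauses / variables.
80 / 15 = 5.33.

5.33


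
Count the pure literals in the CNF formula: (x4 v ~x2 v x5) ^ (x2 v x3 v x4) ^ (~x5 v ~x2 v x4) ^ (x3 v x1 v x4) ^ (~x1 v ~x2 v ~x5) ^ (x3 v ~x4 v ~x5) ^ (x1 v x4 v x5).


A pure literal appears in only one polarity across all clauses.
Pure literals: x3 (positive only).
Count = 1.

1


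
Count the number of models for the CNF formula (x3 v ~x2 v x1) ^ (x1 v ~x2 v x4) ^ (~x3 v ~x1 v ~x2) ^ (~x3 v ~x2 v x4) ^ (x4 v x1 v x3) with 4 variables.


Enumerate all 16 truth assignments over 4 variables.
Test each against every clause.
Satisfying assignments found: 10.

10


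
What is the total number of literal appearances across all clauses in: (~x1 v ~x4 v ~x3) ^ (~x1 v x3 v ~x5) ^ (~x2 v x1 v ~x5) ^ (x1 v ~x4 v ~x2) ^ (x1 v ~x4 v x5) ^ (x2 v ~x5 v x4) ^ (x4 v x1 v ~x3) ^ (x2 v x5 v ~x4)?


Clause lengths: 3, 3, 3, 3, 3, 3, 3, 3.
Sum = 3 + 3 + 3 + 3 + 3 + 3 + 3 + 3 = 24.

24


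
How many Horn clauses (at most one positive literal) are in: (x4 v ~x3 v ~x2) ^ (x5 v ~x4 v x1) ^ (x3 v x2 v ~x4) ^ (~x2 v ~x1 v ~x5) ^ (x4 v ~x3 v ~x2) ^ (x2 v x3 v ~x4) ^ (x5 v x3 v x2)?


A Horn clause has at most one positive literal.
Clause 1: 1 positive lit(s) -> Horn
Clause 2: 2 positive lit(s) -> not Horn
Clause 3: 2 positive lit(s) -> not Horn
Clause 4: 0 positive lit(s) -> Horn
Clause 5: 1 positive lit(s) -> Horn
Clause 6: 2 positive lit(s) -> not Horn
Clause 7: 3 positive lit(s) -> not Horn
Total Horn clauses = 3.

3


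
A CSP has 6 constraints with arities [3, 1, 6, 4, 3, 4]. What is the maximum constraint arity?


The arities are: 3, 1, 6, 4, 3, 4.
Scan for the maximum value.
Maximum arity = 6.

6


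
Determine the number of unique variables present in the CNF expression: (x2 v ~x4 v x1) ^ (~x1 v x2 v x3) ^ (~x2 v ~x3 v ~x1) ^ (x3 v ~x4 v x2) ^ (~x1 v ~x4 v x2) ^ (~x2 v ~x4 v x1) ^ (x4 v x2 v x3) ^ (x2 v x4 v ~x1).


Identify each distinct variable in the formula.
Variables found: x1, x2, x3, x4.
Total distinct variables = 4.

4


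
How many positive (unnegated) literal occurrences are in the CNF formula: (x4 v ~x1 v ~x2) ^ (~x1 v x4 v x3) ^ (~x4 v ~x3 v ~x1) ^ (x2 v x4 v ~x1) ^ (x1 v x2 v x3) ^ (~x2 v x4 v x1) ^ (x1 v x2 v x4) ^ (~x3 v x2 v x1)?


Scan each clause for unnegated literals.
Clause 1: 1 positive; Clause 2: 2 positive; Clause 3: 0 positive; Clause 4: 2 positive; Clause 5: 3 positive; Clause 6: 2 positive; Clause 7: 3 positive; Clause 8: 2 positive.
Total positive literal occurrences = 15.

15


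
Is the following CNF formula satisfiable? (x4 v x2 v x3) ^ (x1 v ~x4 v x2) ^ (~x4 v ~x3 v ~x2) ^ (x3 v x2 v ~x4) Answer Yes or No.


Check all 16 possible truth assignments.
Number of satisfying assignments found: 9.
The formula is satisfiable.

Yes


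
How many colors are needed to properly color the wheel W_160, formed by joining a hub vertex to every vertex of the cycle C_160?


W_160 consists of the cycle C_160 together with a hub vertex adjacent to every cycle vertex.
The cycle C_160 needs 2 colors (even cycle -> 2).
The hub is adjacent to every cycle vertex, so it must receive a new color distinct from all of them.
Chromatic number = 2 + 1 = 3.

3


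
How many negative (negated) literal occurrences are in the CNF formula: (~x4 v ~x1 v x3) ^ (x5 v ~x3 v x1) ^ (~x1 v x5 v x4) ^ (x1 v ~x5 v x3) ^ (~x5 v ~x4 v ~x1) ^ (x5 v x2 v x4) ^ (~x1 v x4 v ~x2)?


Scan each clause for negated literals.
Clause 1: 2 negative; Clause 2: 1 negative; Clause 3: 1 negative; Clause 4: 1 negative; Clause 5: 3 negative; Clause 6: 0 negative; Clause 7: 2 negative.
Total negative literal occurrences = 10.

10


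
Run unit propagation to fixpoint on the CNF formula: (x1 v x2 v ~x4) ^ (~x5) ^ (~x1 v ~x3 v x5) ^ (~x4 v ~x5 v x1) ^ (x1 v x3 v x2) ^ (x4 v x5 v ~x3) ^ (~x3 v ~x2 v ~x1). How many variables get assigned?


Unit propagation repeatedly assigns the literal in any unit clause, then simplifies.
Assignments in order: x5 = F.
No further unit clauses remain.
Total variables assigned = 1.

1


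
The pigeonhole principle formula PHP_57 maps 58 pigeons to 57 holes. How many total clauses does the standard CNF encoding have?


The PHP encoding has two parts:
1) At-least-one-hole clauses: 58 (one per pigeon, each with 57 literals).
2) At-most-one-pigeon-per-hole clauses: 57 holes * C(58,2) = 57 * 1653 = 94221.
Total clauses = 58 + 94221 = 94279.

94279


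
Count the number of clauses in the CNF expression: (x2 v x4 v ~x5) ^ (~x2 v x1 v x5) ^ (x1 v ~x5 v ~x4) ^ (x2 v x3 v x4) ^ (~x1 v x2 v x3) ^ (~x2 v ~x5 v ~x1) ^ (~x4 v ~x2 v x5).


Each group enclosed in parentheses joined by ^ is one clause.
Counting the conjuncts: 7 clauses.

7


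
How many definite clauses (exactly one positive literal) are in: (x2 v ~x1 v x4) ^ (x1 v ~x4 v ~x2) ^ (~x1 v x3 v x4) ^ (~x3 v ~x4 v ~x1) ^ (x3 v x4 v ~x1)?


A definite clause has exactly one positive literal.
Clause 1: 2 positive -> not definite
Clause 2: 1 positive -> definite
Clause 3: 2 positive -> not definite
Clause 4: 0 positive -> not definite
Clause 5: 2 positive -> not definite
Definite clause count = 1.

1


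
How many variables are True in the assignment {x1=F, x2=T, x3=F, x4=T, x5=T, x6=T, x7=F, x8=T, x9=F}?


The weight is the number of variables assigned True.
True variables: x2, x4, x5, x6, x8.
Weight = 5.

5


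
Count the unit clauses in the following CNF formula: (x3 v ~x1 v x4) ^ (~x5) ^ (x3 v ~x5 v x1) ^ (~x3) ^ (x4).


A unit clause contains exactly one literal.
Unit clauses found: (~x5), (~x3), (x4).
Count = 3.

3


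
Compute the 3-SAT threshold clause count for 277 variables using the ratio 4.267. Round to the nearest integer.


The 3-SAT phase transition occurs at approximately 4.267 clauses per variable.
m = 4.267 * 277 = 1181.959.
Rounded to nearest integer: 1182.

1182


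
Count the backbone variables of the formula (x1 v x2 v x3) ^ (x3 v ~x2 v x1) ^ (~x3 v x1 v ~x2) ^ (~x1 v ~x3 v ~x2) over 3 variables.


Find all satisfying assignments: 4 model(s).
Check which variables have the same value in every model.
No variable is fixed across all models.
Backbone size = 0.

0


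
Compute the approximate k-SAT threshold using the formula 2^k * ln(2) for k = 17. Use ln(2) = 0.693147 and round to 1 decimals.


Using the asymptotic formula: threshold ~ 2^k * ln(2).
2^17 = 131072.
131072 * 0.693147 = 90852.2.

90852.2


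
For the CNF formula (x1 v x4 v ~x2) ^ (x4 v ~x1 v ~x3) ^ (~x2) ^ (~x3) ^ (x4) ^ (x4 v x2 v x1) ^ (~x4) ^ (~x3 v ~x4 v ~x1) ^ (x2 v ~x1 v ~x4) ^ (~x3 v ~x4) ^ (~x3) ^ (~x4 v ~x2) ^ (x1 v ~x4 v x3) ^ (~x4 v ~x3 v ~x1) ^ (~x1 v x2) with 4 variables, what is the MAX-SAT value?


Enumerate all 16 truth assignments.
For each, count how many of the 15 clauses are satisfied.
The formula is not fully satisfiable, so the maximum is below 15.
Maximum simultaneously satisfiable clauses = 13.

13


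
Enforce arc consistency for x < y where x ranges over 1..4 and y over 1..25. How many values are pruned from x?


For the constraint x < y, x needs a supporting value in y's domain.
x can be at most 24 (one less than y's maximum).
Valid x values from domain: 4 out of 4.
Pruned = 4 - 4 = 0.

0


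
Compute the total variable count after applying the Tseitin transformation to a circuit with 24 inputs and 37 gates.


The Tseitin transformation introduces one auxiliary variable per gate.
Total variables = inputs + gates = 24 + 37 = 61.

61


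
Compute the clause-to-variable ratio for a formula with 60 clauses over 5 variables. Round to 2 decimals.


Clause-to-variable ratio = clauses / variables.
60 / 5 = 12.0.

12.0


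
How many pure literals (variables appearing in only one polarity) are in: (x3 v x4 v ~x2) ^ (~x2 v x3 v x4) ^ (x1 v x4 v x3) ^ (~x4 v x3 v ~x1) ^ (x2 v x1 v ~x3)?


A pure literal appears in only one polarity across all clauses.
No pure literals found.
Count = 0.

0


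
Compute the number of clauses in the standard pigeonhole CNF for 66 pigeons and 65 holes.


The PHP encoding has two parts:
1) At-least-one-hole clauses: 66 (one per pigeon, each with 65 literals).
2) At-most-one-pigeon-per-hole clauses: 65 holes * C(66,2) = 65 * 2145 = 139425.
Total clauses = 66 + 139425 = 139491.

139491


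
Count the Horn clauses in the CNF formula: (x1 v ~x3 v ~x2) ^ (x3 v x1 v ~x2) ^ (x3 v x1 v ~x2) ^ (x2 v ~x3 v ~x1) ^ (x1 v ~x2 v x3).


A Horn clause has at most one positive literal.
Clause 1: 1 positive lit(s) -> Horn
Clause 2: 2 positive lit(s) -> not Horn
Clause 3: 2 positive lit(s) -> not Horn
Clause 4: 1 positive lit(s) -> Horn
Clause 5: 2 positive lit(s) -> not Horn
Total Horn clauses = 2.

2


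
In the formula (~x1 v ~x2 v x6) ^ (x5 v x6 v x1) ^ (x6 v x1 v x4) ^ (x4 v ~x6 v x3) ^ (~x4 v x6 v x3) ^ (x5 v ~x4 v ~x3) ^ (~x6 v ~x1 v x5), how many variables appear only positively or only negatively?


A pure literal appears in only one polarity across all clauses.
Pure literals: x2 (negative only), x5 (positive only).
Count = 2.

2


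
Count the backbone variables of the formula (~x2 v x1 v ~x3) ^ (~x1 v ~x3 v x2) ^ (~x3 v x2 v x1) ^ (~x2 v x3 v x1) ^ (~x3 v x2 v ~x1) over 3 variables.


Find all satisfying assignments: 4 model(s).
Check which variables have the same value in every model.
No variable is fixed across all models.
Backbone size = 0.

0


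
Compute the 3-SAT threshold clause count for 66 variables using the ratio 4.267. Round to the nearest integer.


The 3-SAT phase transition occurs at approximately 4.267 clauses per variable.
m = 4.267 * 66 = 281.622.
Rounded to nearest integer: 282.

282


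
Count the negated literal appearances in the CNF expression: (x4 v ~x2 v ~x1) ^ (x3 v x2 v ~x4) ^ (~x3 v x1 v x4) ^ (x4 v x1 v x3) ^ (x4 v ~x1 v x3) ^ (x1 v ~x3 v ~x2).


Scan each clause for negated literals.
Clause 1: 2 negative; Clause 2: 1 negative; Clause 3: 1 negative; Clause 4: 0 negative; Clause 5: 1 negative; Clause 6: 2 negative.
Total negative literal occurrences = 7.

7


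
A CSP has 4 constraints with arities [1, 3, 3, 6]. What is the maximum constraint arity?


The arities are: 1, 3, 3, 6.
Scan for the maximum value.
Maximum arity = 6.

6


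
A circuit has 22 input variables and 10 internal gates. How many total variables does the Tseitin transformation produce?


The Tseitin transformation introduces one auxiliary variable per gate.
Total variables = inputs + gates = 22 + 10 = 32.

32


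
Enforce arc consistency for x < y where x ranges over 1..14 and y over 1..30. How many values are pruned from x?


For the constraint x < y, x needs a supporting value in y's domain.
x can be at most 29 (one less than y's maximum).
Valid x values from domain: 14 out of 14.
Pruned = 14 - 14 = 0.

0


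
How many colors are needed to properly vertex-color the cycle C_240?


A cycle on an even number of vertices is bipartite: alternate two colors around the cycle.
Since 240 is even, two colors suffice, and at least two are needed because the graph has edges.
Chromatic number = 2.

2


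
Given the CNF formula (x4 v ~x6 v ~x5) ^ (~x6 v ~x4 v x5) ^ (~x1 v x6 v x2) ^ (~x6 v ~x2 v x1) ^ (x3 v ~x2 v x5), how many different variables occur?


Identify each distinct variable in the formula.
Variables found: x1, x2, x3, x4, x5, x6.
Total distinct variables = 6.

6


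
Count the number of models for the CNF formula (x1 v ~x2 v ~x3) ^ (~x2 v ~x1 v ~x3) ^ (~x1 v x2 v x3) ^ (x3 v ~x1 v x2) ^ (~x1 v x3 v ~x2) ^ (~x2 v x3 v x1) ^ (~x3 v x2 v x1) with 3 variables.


Enumerate all 8 truth assignments over 3 variables.
Test each against every clause.
Satisfying assignments found: 2.

2


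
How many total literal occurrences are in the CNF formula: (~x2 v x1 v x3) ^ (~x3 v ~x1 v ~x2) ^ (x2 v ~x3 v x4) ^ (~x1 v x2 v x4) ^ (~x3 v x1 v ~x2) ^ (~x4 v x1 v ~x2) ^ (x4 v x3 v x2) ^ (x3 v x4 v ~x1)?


Clause lengths: 3, 3, 3, 3, 3, 3, 3, 3.
Sum = 3 + 3 + 3 + 3 + 3 + 3 + 3 + 3 = 24.

24


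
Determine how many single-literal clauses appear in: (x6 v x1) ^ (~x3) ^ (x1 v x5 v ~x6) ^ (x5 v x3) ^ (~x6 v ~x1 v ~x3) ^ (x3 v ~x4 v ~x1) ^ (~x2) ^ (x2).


A unit clause contains exactly one literal.
Unit clauses found: (~x3), (~x2), (x2).
Count = 3.

3


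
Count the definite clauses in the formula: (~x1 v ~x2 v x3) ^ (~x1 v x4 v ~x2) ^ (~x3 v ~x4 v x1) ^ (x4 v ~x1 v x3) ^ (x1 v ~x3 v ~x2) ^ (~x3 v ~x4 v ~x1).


A definite clause has exactly one positive literal.
Clause 1: 1 positive -> definite
Clause 2: 1 positive -> definite
Clause 3: 1 positive -> definite
Clause 4: 2 positive -> not definite
Clause 5: 1 positive -> definite
Clause 6: 0 positive -> not definite
Definite clause count = 4.

4


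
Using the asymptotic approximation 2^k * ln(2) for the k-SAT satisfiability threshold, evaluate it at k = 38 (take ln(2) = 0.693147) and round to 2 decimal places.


Using the asymptotic formula: threshold ~ 2^k * ln(2).
2^38 = 274877906944.
274877906944 * 0.693147 = 190530796564.51.

190530796564.51


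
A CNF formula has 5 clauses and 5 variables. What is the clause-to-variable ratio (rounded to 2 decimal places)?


Clause-to-variable ratio = clauses / variables.
5 / 5 = 1.0.

1.0


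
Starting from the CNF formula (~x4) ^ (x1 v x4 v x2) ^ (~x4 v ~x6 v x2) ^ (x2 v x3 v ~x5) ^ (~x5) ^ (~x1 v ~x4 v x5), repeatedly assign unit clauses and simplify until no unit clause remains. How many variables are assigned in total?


Unit propagation repeatedly assigns the literal in any unit clause, then simplifies.
Assignments in order: x4 = F, x5 = F.
No further unit clauses remain.
Total variables assigned = 2.

2


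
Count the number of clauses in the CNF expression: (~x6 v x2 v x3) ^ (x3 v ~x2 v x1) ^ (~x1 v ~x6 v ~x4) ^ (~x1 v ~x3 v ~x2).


Each group enclosed in parentheses joined by ^ is one clause.
Counting the conjuncts: 4 clauses.

4


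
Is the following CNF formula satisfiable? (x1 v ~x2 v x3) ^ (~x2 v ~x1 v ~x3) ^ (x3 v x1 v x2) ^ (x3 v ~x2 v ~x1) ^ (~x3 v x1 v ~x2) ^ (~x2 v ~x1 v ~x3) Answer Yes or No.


Check all 8 possible truth assignments.
Number of satisfying assignments found: 3.
The formula is satisfiable.

Yes


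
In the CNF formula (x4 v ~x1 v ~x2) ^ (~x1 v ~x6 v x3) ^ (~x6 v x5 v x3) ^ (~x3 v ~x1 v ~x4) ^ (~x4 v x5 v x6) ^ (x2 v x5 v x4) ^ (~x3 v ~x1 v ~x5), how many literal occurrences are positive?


Scan each clause for unnegated literals.
Clause 1: 1 positive; Clause 2: 1 positive; Clause 3: 2 positive; Clause 4: 0 positive; Clause 5: 2 positive; Clause 6: 3 positive; Clause 7: 0 positive.
Total positive literal occurrences = 9.

9


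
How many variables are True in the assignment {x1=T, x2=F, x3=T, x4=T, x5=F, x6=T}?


The weight is the number of variables assigned True.
True variables: x1, x3, x4, x6.
Weight = 4.

4


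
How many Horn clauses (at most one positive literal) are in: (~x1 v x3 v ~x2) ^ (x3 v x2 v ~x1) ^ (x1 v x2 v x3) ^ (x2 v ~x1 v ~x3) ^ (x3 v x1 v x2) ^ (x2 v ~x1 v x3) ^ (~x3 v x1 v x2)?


A Horn clause has at most one positive literal.
Clause 1: 1 positive lit(s) -> Horn
Clause 2: 2 positive lit(s) -> not Horn
Clause 3: 3 positive lit(s) -> not Horn
Clause 4: 1 positive lit(s) -> Horn
Clause 5: 3 positive lit(s) -> not Horn
Clause 6: 2 positive lit(s) -> not Horn
Clause 7: 2 positive lit(s) -> not Horn
Total Horn clauses = 2.

2


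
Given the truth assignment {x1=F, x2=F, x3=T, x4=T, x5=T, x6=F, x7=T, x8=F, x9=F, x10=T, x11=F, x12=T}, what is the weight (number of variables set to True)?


The weight is the number of variables assigned True.
True variables: x3, x4, x5, x7, x10, x12.
Weight = 6.

6


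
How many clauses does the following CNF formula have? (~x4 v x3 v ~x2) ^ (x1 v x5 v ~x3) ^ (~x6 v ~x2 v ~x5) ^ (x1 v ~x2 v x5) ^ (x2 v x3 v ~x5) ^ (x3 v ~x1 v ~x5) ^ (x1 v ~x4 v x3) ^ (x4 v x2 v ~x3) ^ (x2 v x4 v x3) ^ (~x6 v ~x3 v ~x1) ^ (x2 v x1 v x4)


Each group enclosed in parentheses joined by ^ is one clause.
Counting the conjuncts: 11 clauses.

11


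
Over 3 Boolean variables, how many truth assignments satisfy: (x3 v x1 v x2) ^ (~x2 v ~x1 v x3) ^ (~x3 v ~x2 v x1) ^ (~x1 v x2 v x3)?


Enumerate all 8 truth assignments over 3 variables.
Test each against every clause.
Satisfying assignments found: 4.

4


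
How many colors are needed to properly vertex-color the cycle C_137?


An odd cycle cannot be 2-colored: alternating two colors around the cycle returns to the start with a conflict.
Since 137 is odd, three colors are required (and three suffice).
Chromatic number = 3.

3


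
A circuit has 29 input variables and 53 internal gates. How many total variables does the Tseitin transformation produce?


The Tseitin transformation introduces one auxiliary variable per gate.
Total variables = inputs + gates = 29 + 53 = 82.

82


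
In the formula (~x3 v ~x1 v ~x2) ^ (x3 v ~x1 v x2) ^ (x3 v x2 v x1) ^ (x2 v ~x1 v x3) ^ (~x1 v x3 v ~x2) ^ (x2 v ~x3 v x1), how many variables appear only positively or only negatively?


A pure literal appears in only one polarity across all clauses.
No pure literals found.
Count = 0.

0


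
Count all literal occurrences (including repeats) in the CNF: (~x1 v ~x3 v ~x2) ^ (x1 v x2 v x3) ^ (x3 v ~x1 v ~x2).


Clause lengths: 3, 3, 3.
Sum = 3 + 3 + 3 = 9.

9


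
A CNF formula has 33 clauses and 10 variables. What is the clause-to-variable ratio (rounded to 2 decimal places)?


Clause-to-variable ratio = clauses / variables.
33 / 10 = 3.3.

3.3


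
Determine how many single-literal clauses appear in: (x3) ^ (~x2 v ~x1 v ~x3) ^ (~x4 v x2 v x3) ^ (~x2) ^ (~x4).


A unit clause contains exactly one literal.
Unit clauses found: (x3), (~x2), (~x4).
Count = 3.

3


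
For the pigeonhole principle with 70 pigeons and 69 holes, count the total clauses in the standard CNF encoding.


The PHP encoding has two parts:
1) At-least-one-hole clauses: 70 (one per pigeon, each with 69 literals).
2) At-most-one-pigeon-per-hole clauses: 69 holes * C(70,2) = 69 * 2415 = 166635.
Total clauses = 70 + 166635 = 166705.

166705


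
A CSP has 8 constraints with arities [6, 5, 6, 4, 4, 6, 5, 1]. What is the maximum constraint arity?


The arities are: 6, 5, 6, 4, 4, 6, 5, 1.
Scan for the maximum value.
Maximum arity = 6.

6


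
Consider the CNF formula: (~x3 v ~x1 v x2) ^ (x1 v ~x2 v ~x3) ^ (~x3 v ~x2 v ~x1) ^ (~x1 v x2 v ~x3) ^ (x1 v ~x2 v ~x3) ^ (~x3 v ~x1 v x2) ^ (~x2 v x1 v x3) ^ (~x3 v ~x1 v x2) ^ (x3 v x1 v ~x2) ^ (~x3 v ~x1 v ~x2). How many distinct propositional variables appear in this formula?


Identify each distinct variable in the formula.
Variables found: x1, x2, x3.
Total distinct variables = 3.

3


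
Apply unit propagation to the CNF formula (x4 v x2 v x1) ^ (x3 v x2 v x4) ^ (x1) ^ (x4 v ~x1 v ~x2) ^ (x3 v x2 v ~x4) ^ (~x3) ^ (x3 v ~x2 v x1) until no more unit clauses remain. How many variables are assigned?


Unit propagation repeatedly assigns the literal in any unit clause, then simplifies.
Assignments in order: x1 = T, x3 = F.
No further unit clauses remain.
Total variables assigned = 2.

2


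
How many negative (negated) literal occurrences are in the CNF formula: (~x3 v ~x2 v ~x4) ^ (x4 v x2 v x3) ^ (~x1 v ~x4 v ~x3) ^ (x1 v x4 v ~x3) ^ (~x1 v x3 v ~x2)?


Scan each clause for negated literals.
Clause 1: 3 negative; Clause 2: 0 negative; Clause 3: 3 negative; Clause 4: 1 negative; Clause 5: 2 negative.
Total negative literal occurrences = 9.

9


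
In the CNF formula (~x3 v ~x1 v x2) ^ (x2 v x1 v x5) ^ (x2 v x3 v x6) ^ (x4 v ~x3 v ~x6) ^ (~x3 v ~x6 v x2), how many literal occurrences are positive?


Scan each clause for unnegated literals.
Clause 1: 1 positive; Clause 2: 3 positive; Clause 3: 3 positive; Clause 4: 1 positive; Clause 5: 1 positive.
Total positive literal occurrences = 9.

9


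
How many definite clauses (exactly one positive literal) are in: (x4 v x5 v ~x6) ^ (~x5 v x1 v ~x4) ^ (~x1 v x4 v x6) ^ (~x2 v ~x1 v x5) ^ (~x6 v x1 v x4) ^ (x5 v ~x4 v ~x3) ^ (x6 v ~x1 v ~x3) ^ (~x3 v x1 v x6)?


A definite clause has exactly one positive literal.
Clause 1: 2 positive -> not definite
Clause 2: 1 positive -> definite
Clause 3: 2 positive -> not definite
Clause 4: 1 positive -> definite
Clause 5: 2 positive -> not definite
Clause 6: 1 positive -> definite
Clause 7: 1 positive -> definite
Clause 8: 2 positive -> not definite
Definite clause count = 4.

4


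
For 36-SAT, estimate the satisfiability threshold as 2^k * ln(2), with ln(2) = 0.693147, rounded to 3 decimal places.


Using the asymptotic formula: threshold ~ 2^k * ln(2).
2^36 = 68719476736.
68719476736 * 0.693147 = 47632699141.128.

47632699141.128


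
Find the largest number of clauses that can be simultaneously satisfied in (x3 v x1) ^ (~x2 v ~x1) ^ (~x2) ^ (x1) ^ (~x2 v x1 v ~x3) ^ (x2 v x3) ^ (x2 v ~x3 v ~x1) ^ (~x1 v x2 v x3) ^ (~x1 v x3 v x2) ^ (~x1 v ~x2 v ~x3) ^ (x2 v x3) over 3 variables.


Enumerate all 8 truth assignments.
For each, count how many of the 11 clauses are satisfied.
The formula is not fully satisfiable, so the maximum is below 11.
Maximum simultaneously satisfiable clauses = 10.

10


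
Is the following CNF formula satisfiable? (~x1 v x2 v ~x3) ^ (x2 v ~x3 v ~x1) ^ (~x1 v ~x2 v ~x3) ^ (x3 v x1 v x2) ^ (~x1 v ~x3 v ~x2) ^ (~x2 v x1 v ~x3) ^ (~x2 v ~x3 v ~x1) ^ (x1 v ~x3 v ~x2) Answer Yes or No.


Check all 8 possible truth assignments.
Number of satisfying assignments found: 4.
The formula is satisfiable.

Yes


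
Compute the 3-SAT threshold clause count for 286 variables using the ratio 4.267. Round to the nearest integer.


The 3-SAT phase transition occurs at approximately 4.267 clauses per variable.
m = 4.267 * 286 = 1220.362.
Rounded to nearest integer: 1220.

1220


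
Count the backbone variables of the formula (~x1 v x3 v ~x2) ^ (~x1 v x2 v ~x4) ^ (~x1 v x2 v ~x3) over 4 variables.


Find all satisfying assignments: 11 model(s).
Check which variables have the same value in every model.
No variable is fixed across all models.
Backbone size = 0.

0


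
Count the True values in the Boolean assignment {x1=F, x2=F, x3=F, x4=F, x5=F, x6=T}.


The weight is the number of variables assigned True.
True variables: x6.
Weight = 1.

1


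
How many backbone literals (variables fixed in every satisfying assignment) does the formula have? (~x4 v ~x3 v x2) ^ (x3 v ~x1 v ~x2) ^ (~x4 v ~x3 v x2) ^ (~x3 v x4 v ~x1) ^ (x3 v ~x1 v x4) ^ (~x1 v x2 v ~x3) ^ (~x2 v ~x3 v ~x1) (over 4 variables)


Find all satisfying assignments: 8 model(s).
Check which variables have the same value in every model.
No variable is fixed across all models.
Backbone size = 0.

0


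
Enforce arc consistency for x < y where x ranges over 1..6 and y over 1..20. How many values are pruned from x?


For the constraint x < y, x needs a supporting value in y's domain.
x can be at most 19 (one less than y's maximum).
Valid x values from domain: 6 out of 6.
Pruned = 6 - 6 = 0.

0


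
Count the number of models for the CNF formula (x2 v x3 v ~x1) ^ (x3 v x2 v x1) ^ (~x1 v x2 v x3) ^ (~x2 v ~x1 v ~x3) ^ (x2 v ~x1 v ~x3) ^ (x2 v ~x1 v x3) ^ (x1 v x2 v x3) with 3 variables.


Enumerate all 8 truth assignments over 3 variables.
Test each against every clause.
Satisfying assignments found: 4.

4


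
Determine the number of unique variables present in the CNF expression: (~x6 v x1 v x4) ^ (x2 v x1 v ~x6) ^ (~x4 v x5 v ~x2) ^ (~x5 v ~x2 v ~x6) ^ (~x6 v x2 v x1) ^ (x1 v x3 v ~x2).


Identify each distinct variable in the formula.
Variables found: x1, x2, x3, x4, x5, x6.
Total distinct variables = 6.

6


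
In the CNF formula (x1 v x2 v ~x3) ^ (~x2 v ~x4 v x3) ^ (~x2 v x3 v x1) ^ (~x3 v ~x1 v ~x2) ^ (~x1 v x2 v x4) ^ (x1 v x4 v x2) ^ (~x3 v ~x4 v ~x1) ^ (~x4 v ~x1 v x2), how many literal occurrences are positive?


Scan each clause for unnegated literals.
Clause 1: 2 positive; Clause 2: 1 positive; Clause 3: 2 positive; Clause 4: 0 positive; Clause 5: 2 positive; Clause 6: 3 positive; Clause 7: 0 positive; Clause 8: 1 positive.
Total positive literal occurrences = 11.

11


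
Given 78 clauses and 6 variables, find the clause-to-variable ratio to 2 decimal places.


Clause-to-variable ratio = clauses / variables.
78 / 6 = 13.0.

13.0


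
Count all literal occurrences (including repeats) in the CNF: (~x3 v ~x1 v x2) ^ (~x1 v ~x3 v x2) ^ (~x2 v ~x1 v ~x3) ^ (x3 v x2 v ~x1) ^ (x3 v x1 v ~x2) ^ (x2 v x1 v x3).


Clause lengths: 3, 3, 3, 3, 3, 3.
Sum = 3 + 3 + 3 + 3 + 3 + 3 = 18.

18


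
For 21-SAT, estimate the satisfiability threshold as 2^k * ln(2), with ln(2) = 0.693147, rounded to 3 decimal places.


Using the asymptotic formula: threshold ~ 2^k * ln(2).
2^21 = 2097152.
2097152 * 0.693147 = 1453634.617.

1453634.617


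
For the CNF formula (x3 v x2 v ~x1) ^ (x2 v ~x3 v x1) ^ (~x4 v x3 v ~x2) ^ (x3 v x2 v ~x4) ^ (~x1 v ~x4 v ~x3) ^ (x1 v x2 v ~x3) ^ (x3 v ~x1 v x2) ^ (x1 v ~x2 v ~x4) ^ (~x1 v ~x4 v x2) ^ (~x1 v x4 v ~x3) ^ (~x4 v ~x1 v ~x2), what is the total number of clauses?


Each group enclosed in parentheses joined by ^ is one clause.
Counting the conjuncts: 11 clauses.

11


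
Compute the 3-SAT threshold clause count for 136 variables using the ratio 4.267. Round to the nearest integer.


The 3-SAT phase transition occurs at approximately 4.267 clauses per variable.
m = 4.267 * 136 = 580.312.
Rounded to nearest integer: 580.

580


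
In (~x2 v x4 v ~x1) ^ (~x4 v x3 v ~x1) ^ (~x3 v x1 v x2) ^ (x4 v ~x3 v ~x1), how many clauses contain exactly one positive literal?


A definite clause has exactly one positive literal.
Clause 1: 1 positive -> definite
Clause 2: 1 positive -> definite
Clause 3: 2 positive -> not definite
Clause 4: 1 positive -> definite
Definite clause count = 3.

3


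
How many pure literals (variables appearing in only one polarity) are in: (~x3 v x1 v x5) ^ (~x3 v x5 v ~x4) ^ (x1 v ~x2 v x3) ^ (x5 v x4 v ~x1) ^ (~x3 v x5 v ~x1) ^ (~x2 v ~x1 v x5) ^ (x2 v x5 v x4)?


A pure literal appears in only one polarity across all clauses.
Pure literals: x5 (positive only).
Count = 1.

1


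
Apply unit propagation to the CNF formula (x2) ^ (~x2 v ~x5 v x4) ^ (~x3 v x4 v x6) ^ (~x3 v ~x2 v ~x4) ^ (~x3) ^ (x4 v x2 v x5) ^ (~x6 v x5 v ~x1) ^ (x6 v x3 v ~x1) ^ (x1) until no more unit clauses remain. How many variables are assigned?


Unit propagation repeatedly assigns the literal in any unit clause, then simplifies.
Assignments in order: x2 = T, x3 = F, x1 = T, x6 = T, x5 = T, x4 = T.
No further unit clauses remain.
Total variables assigned = 6.

6


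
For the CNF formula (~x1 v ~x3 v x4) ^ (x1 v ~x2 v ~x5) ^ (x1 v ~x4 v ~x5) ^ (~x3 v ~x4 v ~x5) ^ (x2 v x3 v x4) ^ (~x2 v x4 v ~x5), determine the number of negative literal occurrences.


Scan each clause for negated literals.
Clause 1: 2 negative; Clause 2: 2 negative; Clause 3: 2 negative; Clause 4: 3 negative; Clause 5: 0 negative; Clause 6: 2 negative.
Total negative literal occurrences = 11.

11


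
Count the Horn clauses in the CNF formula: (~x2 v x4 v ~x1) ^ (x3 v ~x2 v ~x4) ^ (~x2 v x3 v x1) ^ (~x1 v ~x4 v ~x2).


A Horn clause has at most one positive literal.
Clause 1: 1 positive lit(s) -> Horn
Clause 2: 1 positive lit(s) -> Horn
Clause 3: 2 positive lit(s) -> not Horn
Clause 4: 0 positive lit(s) -> Horn
Total Horn clauses = 3.

3


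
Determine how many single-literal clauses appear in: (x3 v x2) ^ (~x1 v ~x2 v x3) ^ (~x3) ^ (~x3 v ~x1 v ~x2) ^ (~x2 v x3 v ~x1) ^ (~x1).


A unit clause contains exactly one literal.
Unit clauses found: (~x3), (~x1).
Count = 2.

2


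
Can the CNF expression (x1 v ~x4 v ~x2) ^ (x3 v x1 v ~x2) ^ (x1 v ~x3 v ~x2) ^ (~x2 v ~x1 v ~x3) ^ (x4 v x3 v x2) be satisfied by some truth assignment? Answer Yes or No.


Check all 16 possible truth assignments.
Number of satisfying assignments found: 8.
The formula is satisfiable.

Yes


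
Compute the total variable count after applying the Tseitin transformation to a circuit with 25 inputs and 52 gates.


The Tseitin transformation introduces one auxiliary variable per gate.
Total variables = inputs + gates = 25 + 52 = 77.

77


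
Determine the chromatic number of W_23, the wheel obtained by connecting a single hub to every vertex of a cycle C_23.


W_23 consists of the cycle C_23 together with a hub vertex adjacent to every cycle vertex.
The cycle C_23 needs 3 colors (odd cycle -> 3).
The hub is adjacent to every cycle vertex, so it must receive a new color distinct from all of them.
Chromatic number = 3 + 1 = 4.

4


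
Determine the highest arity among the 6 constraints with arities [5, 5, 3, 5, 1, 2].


The arities are: 5, 5, 3, 5, 1, 2.
Scan for the maximum value.
Maximum arity = 5.

5


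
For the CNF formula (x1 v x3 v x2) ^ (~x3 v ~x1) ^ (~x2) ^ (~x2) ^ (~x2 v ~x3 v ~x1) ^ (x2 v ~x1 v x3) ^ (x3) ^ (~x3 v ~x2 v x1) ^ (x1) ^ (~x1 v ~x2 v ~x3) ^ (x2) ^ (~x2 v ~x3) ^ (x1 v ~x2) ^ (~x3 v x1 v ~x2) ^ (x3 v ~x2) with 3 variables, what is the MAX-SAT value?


Enumerate all 8 truth assignments.
For each, count how many of the 15 clauses are satisfied.
The formula is not fully satisfiable, so the maximum is below 15.
Maximum simultaneously satisfiable clauses = 13.

13


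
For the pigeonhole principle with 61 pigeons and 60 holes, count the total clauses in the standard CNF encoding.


The PHP encoding has two parts:
1) At-least-one-hole clauses: 61 (one per pigeon, each with 60 literals).
2) At-most-one-pigeon-per-hole clauses: 60 holes * C(61,2) = 60 * 1830 = 109800.
Total clauses = 61 + 109800 = 109861.

109861


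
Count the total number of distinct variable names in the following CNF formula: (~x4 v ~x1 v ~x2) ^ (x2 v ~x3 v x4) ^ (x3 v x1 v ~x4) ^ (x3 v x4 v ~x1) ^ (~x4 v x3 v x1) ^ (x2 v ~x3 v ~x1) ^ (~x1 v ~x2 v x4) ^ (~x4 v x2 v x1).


Identify each distinct variable in the formula.
Variables found: x1, x2, x3, x4.
Total distinct variables = 4.

4


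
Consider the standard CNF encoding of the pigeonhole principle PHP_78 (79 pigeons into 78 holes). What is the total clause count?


The PHP encoding has two parts:
1) At-least-one-hole clauses: 79 (one per pigeon, each with 78 literals).
2) At-most-one-pigeon-per-hole clauses: 78 holes * C(79,2) = 78 * 3081 = 240318.
Total clauses = 79 + 240318 = 240397.

240397


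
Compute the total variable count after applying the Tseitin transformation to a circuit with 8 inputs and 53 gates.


The Tseitin transformation introduces one auxiliary variable per gate.
Total variables = inputs + gates = 8 + 53 = 61.

61


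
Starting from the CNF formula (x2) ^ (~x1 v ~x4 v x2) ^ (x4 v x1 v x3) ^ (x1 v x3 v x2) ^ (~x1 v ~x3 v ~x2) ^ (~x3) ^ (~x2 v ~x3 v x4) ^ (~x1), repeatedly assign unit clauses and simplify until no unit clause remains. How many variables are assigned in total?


Unit propagation repeatedly assigns the literal in any unit clause, then simplifies.
Assignments in order: x2 = T, x3 = F, x1 = F, x4 = T.
No further unit clauses remain.
Total variables assigned = 4.

4


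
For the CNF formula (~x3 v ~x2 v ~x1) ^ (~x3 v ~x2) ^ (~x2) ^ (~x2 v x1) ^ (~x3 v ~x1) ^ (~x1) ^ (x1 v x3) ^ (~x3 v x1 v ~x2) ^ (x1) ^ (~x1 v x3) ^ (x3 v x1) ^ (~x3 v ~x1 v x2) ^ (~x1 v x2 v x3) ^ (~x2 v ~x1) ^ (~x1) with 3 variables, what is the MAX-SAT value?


Enumerate all 8 truth assignments.
For each, count how many of the 15 clauses are satisfied.
The formula is not fully satisfiable, so the maximum is below 15.
Maximum simultaneously satisfiable clauses = 14.

14


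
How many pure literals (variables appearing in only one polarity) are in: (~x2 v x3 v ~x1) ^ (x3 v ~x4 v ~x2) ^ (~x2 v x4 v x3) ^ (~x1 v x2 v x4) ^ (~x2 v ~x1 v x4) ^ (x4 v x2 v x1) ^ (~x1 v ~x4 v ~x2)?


A pure literal appears in only one polarity across all clauses.
Pure literals: x3 (positive only).
Count = 1.

1


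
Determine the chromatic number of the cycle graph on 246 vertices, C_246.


A cycle on an even number of vertices is bipartite: alternate two colors around the cycle.
Since 246 is even, two colors suffice, and at least two are needed because the graph has edges.
Chromatic number = 2.

2


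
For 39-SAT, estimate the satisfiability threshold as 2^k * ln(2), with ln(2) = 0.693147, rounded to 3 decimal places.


Using the asymptotic formula: threshold ~ 2^k * ln(2).
2^39 = 549755813888.
549755813888 * 0.693147 = 381061593129.026.

381061593129.026


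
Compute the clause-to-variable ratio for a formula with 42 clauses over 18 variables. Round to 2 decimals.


Clause-to-variable ratio = clauses / variables.
42 / 18 = 2.33.

2.33


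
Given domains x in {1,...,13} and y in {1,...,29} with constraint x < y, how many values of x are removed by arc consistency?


For the constraint x < y, x needs a supporting value in y's domain.
x can be at most 28 (one less than y's maximum).
Valid x values from domain: 13 out of 13.
Pruned = 13 - 13 = 0.

0


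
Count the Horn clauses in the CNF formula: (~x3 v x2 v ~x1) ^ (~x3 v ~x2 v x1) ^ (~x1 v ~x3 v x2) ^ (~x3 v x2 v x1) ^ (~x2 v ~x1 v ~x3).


A Horn clause has at most one positive literal.
Clause 1: 1 positive lit(s) -> Horn
Clause 2: 1 positive lit(s) -> Horn
Clause 3: 1 positive lit(s) -> Horn
Clause 4: 2 positive lit(s) -> not Horn
Clause 5: 0 positive lit(s) -> Horn
Total Horn clauses = 4.

4
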